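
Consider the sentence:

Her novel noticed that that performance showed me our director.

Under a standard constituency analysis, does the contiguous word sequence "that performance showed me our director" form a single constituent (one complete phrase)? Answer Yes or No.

Yes

"that performance showed me our director" is exactly the clause [S that performance showed me our director], a complete constituent.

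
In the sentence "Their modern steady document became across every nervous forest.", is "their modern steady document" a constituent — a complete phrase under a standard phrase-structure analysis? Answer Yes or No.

Yes

These words form the whole noun phrase headed by "document", so yes — one constituent.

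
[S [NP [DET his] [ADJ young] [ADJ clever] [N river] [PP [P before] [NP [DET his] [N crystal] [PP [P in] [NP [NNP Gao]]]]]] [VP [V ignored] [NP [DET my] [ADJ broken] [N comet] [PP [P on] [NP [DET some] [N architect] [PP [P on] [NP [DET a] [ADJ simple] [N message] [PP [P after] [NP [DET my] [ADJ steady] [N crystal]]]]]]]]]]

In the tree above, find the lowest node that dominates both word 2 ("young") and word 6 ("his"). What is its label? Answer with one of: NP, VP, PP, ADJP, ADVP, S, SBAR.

Both words fall inside [NP his young clever river before his crystal in Gao] (words 1–9), and no smaller constituent contains them both. Label: NP.

NP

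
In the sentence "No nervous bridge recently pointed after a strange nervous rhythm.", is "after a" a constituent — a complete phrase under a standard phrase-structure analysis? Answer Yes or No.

No

"after" belongs to the preposition "after" while "a" belongs to the noun phrase "a strange nervous rhythm"; a span that runs across that boundary is not a single phrase.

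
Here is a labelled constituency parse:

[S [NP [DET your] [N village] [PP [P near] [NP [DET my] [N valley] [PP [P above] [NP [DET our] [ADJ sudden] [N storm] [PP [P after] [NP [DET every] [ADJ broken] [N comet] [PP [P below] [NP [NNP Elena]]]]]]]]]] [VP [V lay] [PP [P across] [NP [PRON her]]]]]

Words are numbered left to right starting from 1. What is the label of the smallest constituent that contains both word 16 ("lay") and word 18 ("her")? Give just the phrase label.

VP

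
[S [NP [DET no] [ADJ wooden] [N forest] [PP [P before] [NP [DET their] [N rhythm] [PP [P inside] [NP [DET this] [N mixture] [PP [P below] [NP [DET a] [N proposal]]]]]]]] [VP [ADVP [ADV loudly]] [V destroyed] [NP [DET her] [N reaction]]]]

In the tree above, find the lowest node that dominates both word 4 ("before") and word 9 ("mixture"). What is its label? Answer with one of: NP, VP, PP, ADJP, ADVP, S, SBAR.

PP

The smallest bracket enclosing both words is [PP before their rhythm inside this mixture below a proposal], so the label is PP.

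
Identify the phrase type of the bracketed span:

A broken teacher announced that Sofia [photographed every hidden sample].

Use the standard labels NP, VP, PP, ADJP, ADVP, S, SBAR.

VP

"photographed" is the head of the bracketed span, so the span is a verb phrase: VP.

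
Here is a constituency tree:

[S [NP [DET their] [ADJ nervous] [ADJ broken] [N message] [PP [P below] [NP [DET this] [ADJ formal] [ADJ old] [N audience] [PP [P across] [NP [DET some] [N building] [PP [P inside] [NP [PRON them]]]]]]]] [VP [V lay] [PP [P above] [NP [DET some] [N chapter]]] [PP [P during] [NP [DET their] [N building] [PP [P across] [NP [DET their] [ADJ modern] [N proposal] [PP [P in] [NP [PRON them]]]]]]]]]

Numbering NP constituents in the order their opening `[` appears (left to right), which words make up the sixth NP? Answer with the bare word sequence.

Opening `[NP` markers occur at word positions 1, 6, 11, 14, 17, 20, 23, 27; the sixth of these opens the constituent [NP their building across their modern proposal in them].

their building across their modern proposal in them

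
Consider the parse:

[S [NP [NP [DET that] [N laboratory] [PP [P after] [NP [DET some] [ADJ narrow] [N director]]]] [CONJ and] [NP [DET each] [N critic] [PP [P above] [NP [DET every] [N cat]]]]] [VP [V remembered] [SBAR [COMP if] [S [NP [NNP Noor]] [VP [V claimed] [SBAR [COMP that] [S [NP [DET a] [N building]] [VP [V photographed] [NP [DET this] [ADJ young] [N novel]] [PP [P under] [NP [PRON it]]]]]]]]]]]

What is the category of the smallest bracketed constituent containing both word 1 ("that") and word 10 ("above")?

Both words fall inside [NP that laboratory after some narrow director and each critic above every cat] (words 1–12), and no smaller constituent contains them both. Label: NP.

NP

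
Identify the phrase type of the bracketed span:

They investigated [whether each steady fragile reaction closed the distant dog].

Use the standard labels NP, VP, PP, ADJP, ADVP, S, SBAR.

The span is built around the complementizer "whether" — a subordinate clause (SBAR).

SBAR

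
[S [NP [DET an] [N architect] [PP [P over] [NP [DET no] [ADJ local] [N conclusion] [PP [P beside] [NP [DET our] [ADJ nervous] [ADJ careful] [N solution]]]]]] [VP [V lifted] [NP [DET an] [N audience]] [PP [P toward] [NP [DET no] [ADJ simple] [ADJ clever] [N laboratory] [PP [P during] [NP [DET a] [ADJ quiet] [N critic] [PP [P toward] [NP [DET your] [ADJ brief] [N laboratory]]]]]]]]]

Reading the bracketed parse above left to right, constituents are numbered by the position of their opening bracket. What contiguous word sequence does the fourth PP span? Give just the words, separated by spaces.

during a quiet critic toward your brief laboratory

In left-to-right order the PP constituents are "over no local conclusion beside our nervous careful solution"; "beside our nervous careful solution"; "toward no simple clever laboratory during a quiet critic toward your brief laboratory"; "during a quiet critic toward your brief laboratory"; "toward your brief laboratory". Number 4 is "during a quiet critic toward your brief laboratory".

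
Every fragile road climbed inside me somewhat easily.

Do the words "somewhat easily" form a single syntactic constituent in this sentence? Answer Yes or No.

"somewhat easily" is exactly the adverb phrase [ADVP somewhat easily], a complete constituent.

Yes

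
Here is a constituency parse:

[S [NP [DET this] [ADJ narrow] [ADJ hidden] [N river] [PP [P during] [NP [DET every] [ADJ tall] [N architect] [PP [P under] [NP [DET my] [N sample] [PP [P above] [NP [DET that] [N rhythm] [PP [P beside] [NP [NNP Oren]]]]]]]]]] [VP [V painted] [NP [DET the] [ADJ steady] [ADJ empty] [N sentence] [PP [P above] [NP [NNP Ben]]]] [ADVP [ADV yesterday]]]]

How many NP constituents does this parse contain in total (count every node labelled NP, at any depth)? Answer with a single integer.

7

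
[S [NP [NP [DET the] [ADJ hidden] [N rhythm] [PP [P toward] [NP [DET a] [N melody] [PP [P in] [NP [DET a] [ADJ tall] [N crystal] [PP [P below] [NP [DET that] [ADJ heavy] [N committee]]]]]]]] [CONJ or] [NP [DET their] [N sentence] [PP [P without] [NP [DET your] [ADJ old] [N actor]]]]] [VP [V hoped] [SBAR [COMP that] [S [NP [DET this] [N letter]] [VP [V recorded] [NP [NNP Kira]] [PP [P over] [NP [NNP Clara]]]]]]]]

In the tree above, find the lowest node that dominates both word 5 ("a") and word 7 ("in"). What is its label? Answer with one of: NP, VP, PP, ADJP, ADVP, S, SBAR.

NP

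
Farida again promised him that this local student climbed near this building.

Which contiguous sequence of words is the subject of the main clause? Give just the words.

In the main clause the verb is "promised"; the NP preceding it, "Farida", is the subject.

Farida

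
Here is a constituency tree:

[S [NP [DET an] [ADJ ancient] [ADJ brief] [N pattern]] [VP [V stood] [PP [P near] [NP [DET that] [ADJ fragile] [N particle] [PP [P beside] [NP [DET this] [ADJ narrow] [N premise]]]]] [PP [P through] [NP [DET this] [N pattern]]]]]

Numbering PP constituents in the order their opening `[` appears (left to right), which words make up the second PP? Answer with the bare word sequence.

beside this narrow premise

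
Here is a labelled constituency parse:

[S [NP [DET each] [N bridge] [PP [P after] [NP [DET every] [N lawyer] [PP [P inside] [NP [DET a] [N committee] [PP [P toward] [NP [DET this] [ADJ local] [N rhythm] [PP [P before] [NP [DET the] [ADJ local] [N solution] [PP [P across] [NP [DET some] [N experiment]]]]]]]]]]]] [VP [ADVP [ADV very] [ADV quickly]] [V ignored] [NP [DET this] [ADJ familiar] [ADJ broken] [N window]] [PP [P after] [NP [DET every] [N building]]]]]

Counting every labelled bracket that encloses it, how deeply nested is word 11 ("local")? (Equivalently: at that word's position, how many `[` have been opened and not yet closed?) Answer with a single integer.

9

Path from the root down to the word: S → NP → PP → NP → PP → NP → PP → NP → ADJ. That is 9 enclosing brackets.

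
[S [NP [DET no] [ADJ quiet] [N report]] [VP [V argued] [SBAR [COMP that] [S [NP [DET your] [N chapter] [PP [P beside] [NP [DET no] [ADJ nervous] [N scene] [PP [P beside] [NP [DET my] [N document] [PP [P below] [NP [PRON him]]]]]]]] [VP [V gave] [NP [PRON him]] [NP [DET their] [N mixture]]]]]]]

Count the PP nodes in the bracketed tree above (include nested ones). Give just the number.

Scanning left to right, an opening `[PP` appears at word positions 8, 12, 15 — 3 in total.

3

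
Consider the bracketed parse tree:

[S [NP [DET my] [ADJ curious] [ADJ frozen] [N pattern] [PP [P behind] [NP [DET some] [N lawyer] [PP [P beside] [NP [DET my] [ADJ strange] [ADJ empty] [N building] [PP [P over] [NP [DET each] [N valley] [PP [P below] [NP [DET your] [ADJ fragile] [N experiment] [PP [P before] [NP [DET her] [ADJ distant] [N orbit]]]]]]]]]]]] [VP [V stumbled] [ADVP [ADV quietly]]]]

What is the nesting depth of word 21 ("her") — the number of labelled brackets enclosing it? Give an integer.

13

Path from the root down to the word: S → NP → PP → NP → PP → NP → PP → NP → PP → NP → PP → NP → DET. That is 13 enclosing brackets.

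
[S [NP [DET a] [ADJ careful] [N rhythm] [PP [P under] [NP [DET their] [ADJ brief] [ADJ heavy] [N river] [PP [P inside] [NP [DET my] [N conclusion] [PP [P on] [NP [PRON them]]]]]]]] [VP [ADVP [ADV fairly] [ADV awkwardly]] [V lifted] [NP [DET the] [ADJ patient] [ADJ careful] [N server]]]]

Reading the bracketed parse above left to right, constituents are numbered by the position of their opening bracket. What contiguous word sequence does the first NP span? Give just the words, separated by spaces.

a careful rhythm under their brief heavy river inside my conclusion on them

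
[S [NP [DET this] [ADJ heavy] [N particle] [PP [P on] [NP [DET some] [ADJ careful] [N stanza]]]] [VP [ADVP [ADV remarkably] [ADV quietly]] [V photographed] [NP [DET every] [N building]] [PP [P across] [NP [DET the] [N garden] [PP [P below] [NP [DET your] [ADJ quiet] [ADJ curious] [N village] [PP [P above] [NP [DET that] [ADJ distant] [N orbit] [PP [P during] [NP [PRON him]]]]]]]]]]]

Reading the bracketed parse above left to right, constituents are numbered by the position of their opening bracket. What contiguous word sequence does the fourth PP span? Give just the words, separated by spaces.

above that distant orbit during him

Opening `[PP` markers occur at word positions 4, 13, 16, 21, 25; the fourth of these opens the constituent [PP above that distant orbit during him].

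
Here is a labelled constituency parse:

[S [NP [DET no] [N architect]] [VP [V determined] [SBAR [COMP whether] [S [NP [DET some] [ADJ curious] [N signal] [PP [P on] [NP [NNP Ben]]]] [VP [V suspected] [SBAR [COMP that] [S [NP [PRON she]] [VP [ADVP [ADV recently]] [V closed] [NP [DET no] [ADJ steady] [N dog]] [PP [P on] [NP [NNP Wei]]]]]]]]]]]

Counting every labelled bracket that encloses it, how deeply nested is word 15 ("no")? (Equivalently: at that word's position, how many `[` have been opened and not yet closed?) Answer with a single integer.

10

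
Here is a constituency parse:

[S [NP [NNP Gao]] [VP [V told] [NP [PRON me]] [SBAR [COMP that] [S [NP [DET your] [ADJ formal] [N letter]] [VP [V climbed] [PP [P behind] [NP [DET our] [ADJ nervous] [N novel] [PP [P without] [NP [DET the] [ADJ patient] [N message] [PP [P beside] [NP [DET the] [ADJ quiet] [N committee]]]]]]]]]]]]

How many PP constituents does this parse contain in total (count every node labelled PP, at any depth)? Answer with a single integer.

3

Listing each PP by its span: [PP behind our nervous novel without the patient message beside the quiet committee]; [PP without the patient message beside the quiet committee]; [PP beside the quiet committee] — that makes 3.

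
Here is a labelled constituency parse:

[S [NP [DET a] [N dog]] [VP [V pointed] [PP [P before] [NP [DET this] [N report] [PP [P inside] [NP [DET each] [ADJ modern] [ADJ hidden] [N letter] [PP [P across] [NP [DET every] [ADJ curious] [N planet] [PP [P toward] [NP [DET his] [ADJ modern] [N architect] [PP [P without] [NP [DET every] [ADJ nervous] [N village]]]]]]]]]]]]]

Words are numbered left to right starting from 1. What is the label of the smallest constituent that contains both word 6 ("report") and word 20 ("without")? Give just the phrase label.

NP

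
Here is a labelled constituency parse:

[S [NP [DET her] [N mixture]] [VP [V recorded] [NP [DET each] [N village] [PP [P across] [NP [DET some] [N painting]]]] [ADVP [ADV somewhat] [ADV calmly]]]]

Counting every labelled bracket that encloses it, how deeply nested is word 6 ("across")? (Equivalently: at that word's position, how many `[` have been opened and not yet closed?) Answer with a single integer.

5

The word sits inside P, which is inside PP, inside NP, inside VP, inside S — 5 brackets in all.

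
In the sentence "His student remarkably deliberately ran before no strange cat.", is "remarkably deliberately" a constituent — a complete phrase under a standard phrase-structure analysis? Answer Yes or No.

"remarkably deliberately" is exactly the adverb phrase [ADVP remarkably deliberately], a complete constituent.

Yes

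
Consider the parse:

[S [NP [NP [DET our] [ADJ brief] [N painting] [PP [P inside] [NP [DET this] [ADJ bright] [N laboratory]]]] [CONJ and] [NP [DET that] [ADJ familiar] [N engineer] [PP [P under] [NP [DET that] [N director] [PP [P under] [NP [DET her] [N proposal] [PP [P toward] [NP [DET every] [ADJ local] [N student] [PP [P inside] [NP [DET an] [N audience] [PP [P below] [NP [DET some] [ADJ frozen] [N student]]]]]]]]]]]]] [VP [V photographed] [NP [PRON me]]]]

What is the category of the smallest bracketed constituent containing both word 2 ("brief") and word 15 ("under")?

NP

The smallest bracket enclosing both words is [NP our brief painting inside this bright laboratory and that familiar engineer under that director under her proposal toward every local student inside an audience below some frozen student], so the label is NP.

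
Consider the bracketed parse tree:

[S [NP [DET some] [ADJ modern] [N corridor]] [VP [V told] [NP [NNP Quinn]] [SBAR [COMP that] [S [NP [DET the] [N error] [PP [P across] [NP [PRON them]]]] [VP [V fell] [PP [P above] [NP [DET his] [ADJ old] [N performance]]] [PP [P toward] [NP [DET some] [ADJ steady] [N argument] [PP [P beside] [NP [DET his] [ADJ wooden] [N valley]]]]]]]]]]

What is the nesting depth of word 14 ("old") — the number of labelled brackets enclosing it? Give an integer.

The word sits inside ADJ, which is inside NP, inside PP, inside VP, inside S, inside SBAR, inside VP, inside S — 8 brackets in all.

8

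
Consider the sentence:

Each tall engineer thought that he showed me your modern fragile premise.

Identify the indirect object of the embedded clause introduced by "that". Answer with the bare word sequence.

me

Within the embedded clause introduced by "that", the indirect object of "showed" is "me".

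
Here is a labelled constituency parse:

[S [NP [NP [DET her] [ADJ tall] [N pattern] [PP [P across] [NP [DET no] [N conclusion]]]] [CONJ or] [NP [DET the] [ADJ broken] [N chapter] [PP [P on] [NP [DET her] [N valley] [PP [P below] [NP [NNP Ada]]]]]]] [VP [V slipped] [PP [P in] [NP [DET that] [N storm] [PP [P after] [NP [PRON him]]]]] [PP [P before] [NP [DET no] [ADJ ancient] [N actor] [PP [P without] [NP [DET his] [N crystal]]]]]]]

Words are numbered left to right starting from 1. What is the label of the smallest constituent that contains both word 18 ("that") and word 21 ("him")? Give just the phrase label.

NP

Word 18 lies under S → VP → PP → NP → DET; word 21 lies under S → VP → PP → NP → PP → NP → PRON. The lowest shared node is the NP.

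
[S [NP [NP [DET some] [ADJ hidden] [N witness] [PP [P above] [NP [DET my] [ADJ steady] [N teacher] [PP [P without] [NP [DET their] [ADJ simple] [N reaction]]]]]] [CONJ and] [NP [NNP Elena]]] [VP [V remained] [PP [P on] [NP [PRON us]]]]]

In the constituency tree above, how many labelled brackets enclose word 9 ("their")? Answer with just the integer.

8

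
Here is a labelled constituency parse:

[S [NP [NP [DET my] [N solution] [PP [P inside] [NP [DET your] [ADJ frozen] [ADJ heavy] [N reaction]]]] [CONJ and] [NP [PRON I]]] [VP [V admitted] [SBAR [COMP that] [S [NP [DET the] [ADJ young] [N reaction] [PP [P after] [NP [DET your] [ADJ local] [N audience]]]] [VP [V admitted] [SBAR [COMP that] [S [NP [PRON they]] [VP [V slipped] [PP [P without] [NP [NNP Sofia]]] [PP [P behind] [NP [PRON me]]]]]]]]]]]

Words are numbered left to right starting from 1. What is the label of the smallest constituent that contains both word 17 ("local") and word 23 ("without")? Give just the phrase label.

Both words fall inside [S the young reaction after your local audience admitted that they slipped without Sofia behind me] (words 12–26), and no smaller constituent contains them both. Label: S.

S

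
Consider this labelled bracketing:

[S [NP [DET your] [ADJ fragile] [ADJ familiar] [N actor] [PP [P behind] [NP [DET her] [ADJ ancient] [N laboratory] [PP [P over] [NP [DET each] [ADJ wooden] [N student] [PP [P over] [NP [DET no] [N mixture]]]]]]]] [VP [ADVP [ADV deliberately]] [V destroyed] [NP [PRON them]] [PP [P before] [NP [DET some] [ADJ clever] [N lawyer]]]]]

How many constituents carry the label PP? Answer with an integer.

4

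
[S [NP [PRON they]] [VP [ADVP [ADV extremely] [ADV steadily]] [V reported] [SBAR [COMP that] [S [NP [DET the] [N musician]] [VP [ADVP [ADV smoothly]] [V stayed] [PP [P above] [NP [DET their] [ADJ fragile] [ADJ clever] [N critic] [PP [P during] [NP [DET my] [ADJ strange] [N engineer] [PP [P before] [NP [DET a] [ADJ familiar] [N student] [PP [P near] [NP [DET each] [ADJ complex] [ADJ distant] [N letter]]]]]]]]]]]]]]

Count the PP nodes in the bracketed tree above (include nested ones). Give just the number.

4

Listing each PP by its span: [PP above their fragile clever critic during my strange engineer before a familiar student near each complex distant letter]; [PP during my strange engineer before a familiar student near each complex distant letter]; [PP before a familiar student near each complex distant letter]; [PP near each complex distant letter] — that makes 4.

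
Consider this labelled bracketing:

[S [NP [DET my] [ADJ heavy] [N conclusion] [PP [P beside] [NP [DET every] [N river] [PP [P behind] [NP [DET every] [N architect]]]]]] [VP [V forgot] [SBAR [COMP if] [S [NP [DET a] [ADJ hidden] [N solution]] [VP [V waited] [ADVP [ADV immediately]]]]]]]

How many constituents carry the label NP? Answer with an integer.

4

Scanning left to right, an opening `[NP` appears at word positions 1, 5, 8, 12 — 4 in total.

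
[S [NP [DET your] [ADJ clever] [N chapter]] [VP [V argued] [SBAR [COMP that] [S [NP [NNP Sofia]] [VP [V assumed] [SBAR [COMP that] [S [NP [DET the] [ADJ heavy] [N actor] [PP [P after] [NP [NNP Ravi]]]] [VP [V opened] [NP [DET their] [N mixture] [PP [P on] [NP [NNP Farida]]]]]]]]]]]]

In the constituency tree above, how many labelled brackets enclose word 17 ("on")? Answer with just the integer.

11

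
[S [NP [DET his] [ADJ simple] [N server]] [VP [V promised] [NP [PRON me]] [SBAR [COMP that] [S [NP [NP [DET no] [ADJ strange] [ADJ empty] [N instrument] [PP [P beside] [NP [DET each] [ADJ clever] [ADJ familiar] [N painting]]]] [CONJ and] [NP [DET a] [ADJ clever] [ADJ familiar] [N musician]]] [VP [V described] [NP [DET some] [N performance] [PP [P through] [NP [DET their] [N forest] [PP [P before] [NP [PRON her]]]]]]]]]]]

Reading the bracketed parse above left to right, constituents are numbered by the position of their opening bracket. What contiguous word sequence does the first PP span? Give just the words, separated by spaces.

beside each clever familiar painting

In left-to-right order the PP constituents are "beside each clever familiar painting"; "through their forest before her"; "before her". Number 1 is "beside each clever familiar painting".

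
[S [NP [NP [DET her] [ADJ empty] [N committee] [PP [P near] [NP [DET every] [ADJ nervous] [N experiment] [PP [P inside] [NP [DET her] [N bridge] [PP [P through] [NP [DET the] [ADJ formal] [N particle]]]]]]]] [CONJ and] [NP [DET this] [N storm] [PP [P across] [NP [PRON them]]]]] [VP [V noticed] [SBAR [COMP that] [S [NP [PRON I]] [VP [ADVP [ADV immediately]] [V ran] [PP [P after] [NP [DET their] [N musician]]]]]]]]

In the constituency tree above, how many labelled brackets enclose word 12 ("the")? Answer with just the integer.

Counting open brackets not yet closed at "the": [S [NP [NP [PP [NP [PP [NP [PP [NP [DET = 10.

10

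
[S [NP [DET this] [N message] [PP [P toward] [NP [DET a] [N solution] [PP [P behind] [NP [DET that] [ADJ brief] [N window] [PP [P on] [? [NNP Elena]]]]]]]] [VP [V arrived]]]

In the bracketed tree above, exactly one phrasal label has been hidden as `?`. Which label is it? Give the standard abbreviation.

NP

The `?` node immediately contains: NNP 'Elena'. That is the internal structure of a noun phrase, so the label is NP.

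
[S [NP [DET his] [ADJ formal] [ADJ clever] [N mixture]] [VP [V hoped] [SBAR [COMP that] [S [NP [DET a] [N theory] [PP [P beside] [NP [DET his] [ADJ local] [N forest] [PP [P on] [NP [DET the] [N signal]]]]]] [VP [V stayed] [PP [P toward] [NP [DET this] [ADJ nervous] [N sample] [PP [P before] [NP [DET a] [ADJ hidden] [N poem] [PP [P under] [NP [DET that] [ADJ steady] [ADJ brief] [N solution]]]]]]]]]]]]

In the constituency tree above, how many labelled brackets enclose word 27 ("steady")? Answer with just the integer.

The word sits inside ADJ, which is inside NP, inside PP, inside NP, inside PP, inside NP, inside PP, inside VP, inside S, inside SBAR, inside VP, inside S — 12 brackets in all.

12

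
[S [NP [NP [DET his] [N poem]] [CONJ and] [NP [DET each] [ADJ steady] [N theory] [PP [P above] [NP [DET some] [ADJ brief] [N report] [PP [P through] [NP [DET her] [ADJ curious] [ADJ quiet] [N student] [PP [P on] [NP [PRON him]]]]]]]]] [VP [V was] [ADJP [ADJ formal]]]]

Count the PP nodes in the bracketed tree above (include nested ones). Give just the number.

3

Scanning left to right, an opening `[PP` appears at word positions 7, 11, 16 — 3 in total.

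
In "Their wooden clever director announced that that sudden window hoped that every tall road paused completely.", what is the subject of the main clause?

their wooden clever director

"their wooden clever director" is the NP that combines with the VP headed by "announced" to form the main clause — the subject.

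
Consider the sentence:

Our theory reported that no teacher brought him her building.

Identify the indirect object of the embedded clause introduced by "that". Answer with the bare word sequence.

him

"brought" heads the VP of the embedded clause introduced by "that", and "him" is its indirect object.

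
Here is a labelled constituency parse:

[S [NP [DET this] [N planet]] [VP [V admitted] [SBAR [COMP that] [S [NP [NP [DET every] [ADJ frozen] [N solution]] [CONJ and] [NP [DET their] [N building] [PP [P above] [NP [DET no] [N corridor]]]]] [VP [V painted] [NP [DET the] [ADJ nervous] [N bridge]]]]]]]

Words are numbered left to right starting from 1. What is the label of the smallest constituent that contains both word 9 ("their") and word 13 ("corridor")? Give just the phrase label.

NP

Both words fall inside [NP their building above no corridor] (words 9–13), and no smaller constituent contains them both. Label: NP.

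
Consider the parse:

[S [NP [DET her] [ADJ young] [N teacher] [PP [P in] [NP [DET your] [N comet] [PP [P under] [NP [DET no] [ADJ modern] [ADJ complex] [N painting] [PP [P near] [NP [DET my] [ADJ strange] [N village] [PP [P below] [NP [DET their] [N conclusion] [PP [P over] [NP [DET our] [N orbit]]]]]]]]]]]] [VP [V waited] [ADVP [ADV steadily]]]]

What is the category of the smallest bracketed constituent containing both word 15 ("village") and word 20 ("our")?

NP

Both words fall inside [NP my strange village below their conclusion over our orbit] (words 13–21), and no smaller constituent contains them both. Label: NP.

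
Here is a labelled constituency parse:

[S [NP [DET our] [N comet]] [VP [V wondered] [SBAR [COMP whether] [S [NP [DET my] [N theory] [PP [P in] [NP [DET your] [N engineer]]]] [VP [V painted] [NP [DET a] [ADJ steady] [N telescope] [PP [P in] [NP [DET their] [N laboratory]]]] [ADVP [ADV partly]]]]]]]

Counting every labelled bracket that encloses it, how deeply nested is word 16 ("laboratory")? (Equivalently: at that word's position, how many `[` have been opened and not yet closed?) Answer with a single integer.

9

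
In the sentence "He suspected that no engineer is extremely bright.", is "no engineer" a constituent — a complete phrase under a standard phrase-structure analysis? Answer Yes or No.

Yes

The sequence corresponds to a single NP node — the noun phrase "no engineer".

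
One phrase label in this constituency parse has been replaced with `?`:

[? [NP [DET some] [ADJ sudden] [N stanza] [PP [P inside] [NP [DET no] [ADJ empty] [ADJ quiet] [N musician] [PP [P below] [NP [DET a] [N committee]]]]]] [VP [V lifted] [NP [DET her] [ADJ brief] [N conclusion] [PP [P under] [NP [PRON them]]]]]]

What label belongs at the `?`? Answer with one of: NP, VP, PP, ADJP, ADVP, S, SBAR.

A constituent whose immediate children are NP, VP is a clause: S.

S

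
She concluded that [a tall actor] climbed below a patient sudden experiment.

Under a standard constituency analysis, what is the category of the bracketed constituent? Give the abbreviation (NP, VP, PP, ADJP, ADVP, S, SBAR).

NP

"actor" is the head of the bracketed span, so the span is a noun phrase: NP.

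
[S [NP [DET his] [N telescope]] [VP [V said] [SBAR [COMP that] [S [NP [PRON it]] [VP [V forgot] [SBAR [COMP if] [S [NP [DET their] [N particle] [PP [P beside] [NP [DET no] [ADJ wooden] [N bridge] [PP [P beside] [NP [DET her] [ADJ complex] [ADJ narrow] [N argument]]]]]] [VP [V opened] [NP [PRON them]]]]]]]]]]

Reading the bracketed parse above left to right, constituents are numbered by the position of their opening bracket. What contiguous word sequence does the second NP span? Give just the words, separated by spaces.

it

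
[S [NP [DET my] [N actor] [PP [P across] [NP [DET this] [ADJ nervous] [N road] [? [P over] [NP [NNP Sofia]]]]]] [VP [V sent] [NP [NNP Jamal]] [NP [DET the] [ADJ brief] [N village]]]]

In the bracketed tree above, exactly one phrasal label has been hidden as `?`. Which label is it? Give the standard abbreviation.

PP

The `?` node immediately contains: P 'over', NP. That is the internal structure of a prepositional phrase, so the label is PP.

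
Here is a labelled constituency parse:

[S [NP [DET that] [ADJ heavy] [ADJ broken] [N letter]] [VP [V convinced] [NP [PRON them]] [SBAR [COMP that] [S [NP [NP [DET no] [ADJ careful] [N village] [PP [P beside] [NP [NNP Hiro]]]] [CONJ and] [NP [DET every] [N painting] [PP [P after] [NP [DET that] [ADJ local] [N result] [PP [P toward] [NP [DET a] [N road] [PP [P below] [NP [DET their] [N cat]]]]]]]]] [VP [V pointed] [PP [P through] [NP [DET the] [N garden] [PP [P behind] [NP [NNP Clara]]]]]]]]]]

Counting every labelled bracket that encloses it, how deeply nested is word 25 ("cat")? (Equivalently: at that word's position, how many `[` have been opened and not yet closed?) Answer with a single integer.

13

Path from the root down to the word: S → VP → SBAR → S → NP → NP → PP → NP → PP → NP → PP → NP → N. That is 13 enclosing brackets.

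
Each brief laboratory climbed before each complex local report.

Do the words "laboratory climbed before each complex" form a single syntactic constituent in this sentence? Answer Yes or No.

"laboratory" belongs to the noun phrase "each brief laboratory" while "complex" belongs to the verb phrase "climbed before each complex local report"; a span that runs across that boundary is not a single phrase.

No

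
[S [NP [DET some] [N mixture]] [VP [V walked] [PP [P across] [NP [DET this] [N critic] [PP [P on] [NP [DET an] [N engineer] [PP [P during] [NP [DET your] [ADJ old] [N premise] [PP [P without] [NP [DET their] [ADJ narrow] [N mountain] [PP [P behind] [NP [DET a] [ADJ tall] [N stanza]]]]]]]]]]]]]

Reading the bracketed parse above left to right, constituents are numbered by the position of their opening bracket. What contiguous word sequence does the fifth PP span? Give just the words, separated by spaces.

Opening `[PP` markers occur at word positions 4, 7, 10, 14, 18; the fifth of these opens the constituent [PP behind a tall stanza].

behind a tall stanza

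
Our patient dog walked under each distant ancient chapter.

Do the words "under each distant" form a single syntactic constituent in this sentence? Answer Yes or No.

No

"under" belongs to the preposition "under" while "distant" belongs to the noun phrase "each distant ancient chapter"; a span that runs across that boundary is not a single phrase.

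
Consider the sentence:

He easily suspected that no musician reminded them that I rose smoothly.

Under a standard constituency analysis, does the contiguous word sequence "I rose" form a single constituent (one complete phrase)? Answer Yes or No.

No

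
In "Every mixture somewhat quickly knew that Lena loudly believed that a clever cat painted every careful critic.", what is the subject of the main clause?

every mixture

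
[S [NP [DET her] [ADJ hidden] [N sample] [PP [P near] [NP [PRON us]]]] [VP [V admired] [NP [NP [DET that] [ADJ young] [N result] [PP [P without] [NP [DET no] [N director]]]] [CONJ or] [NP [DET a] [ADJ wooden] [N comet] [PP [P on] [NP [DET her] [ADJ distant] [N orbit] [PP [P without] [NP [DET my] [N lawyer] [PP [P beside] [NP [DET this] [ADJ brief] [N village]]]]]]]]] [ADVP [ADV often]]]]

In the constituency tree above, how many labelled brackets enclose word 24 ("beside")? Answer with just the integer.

10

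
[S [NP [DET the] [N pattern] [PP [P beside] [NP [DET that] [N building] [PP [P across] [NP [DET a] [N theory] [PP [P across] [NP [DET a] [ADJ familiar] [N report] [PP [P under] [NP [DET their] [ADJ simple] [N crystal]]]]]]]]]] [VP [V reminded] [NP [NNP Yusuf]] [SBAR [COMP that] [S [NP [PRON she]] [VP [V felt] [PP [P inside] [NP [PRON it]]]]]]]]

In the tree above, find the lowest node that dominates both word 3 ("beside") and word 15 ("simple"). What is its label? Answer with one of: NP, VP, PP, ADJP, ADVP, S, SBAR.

PP

The smallest bracket enclosing both words is [PP beside that building across a theory across a familiar report under their simple crystal], so the label is PP.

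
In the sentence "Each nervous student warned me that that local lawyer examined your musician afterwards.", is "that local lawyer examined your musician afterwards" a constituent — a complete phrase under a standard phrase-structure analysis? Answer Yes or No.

"that local lawyer examined your musician afterwards" is exactly the clause [S that local lawyer examined your musician afterwards], a complete constituent.

Yes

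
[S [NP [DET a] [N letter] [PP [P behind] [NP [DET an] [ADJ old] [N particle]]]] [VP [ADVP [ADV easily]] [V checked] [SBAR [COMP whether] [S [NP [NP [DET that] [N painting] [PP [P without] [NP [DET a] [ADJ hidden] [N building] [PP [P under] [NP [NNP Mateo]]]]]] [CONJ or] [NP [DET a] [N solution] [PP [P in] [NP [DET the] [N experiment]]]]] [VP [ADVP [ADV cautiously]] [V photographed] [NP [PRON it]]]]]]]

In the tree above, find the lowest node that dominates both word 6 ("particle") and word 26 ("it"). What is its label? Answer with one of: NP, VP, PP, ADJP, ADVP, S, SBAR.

Word 6 lies under S → NP → PP → NP → N; word 26 lies under S → VP → SBAR → S → VP → NP → PRON. The lowest shared node is the S.

S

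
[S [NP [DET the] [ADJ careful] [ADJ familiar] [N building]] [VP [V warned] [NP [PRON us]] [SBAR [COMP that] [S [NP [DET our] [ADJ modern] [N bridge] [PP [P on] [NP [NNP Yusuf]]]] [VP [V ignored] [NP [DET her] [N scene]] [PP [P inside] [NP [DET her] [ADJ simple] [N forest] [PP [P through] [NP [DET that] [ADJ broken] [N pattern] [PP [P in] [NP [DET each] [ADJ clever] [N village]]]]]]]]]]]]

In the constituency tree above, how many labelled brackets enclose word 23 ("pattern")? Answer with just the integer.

10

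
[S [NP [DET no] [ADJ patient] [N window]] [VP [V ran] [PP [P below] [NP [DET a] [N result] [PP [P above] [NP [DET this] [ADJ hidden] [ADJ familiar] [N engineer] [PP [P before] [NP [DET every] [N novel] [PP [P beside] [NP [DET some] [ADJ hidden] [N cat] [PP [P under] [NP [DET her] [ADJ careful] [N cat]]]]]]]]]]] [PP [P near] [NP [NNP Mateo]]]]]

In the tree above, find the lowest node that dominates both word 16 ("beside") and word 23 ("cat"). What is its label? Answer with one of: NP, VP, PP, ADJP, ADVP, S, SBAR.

PP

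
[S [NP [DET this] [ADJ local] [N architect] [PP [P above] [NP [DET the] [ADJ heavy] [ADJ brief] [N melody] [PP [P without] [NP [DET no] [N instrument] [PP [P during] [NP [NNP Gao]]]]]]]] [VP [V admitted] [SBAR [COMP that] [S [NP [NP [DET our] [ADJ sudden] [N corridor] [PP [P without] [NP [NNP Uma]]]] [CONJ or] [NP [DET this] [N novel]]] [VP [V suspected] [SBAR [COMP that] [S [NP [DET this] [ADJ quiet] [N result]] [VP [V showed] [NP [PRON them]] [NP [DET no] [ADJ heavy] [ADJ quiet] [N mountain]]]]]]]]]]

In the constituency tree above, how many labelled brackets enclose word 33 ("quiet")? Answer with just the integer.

10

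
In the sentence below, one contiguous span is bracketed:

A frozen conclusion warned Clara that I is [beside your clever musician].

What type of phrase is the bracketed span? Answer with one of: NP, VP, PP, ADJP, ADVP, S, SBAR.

PP

The span is built around the preposition "beside" — a prepositional phrase (PP).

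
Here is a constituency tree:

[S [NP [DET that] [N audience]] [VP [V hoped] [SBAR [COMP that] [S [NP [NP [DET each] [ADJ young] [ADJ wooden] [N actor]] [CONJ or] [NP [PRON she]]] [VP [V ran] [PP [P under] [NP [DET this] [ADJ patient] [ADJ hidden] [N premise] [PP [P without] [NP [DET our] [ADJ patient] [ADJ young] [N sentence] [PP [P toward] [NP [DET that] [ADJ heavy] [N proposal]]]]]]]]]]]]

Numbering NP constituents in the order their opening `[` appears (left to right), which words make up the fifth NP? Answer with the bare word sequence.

this patient hidden premise without our patient young sentence toward that heavy proposal

Opening `[NP` markers occur at word positions 1, 5, 5, 10, 13, 18, 23; the fifth of these opens the constituent [NP this patient hidden premise without our patient young sentence toward that heavy proposal].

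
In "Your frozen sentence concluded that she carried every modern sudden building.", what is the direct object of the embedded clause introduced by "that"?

every modern sudden building

"carried" heads the VP of the embedded clause introduced by "that", and "every modern sudden building" is its direct object.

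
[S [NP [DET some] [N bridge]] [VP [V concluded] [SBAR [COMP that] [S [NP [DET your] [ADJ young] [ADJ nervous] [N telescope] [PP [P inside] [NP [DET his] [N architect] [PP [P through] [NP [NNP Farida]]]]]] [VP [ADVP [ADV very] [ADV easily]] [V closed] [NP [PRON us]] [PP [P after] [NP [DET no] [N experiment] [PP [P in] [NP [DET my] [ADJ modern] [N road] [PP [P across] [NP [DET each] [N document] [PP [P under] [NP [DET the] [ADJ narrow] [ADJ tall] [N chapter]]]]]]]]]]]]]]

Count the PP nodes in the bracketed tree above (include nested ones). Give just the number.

6

The PP constituents are: [PP inside his architect through Farida]; [PP through Farida]; [PP after no experiment in my modern road across each document under the narrow tall chapter]; [PP in my modern road across each document under the narrow tall chapter]; [PP across each document under the narrow tall chapter]; [PP under the narrow tall chapter]. Total: 6.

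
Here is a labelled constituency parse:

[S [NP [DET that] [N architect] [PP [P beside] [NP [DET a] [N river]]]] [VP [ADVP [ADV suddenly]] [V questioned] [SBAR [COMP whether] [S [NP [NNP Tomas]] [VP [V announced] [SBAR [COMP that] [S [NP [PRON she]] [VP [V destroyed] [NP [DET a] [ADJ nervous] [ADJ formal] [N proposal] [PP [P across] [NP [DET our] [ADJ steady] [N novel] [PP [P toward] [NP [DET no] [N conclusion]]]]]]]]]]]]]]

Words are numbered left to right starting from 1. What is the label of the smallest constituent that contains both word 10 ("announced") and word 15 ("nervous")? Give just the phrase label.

VP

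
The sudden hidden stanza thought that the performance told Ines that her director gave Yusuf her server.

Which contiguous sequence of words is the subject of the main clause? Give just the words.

the sudden hidden stanza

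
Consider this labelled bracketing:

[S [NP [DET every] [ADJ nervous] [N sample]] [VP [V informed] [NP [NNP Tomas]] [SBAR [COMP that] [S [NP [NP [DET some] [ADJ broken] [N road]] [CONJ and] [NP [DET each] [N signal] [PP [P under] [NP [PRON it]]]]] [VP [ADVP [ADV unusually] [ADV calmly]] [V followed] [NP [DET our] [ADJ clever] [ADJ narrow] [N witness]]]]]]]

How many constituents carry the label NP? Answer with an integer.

7

Scanning left to right, an opening `[NP` appears at word positions 1, 5, 7, 7, 11, 14, 18 — 7 in total.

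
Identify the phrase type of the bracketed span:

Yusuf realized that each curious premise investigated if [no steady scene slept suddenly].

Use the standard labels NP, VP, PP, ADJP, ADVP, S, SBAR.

S

The bracketed span "no steady scene slept suddenly" is headed by "slept", making it a clause (S).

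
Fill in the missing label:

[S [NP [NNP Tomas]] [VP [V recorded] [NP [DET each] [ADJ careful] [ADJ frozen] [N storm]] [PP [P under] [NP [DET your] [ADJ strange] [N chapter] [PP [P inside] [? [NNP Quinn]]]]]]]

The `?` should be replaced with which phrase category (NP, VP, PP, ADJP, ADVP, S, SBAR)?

NP

A constituent whose immediate children are NNP 'Quinn' is a noun phrase: NP.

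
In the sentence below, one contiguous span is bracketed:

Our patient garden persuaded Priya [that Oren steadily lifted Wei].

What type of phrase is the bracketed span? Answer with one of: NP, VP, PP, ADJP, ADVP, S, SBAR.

SBAR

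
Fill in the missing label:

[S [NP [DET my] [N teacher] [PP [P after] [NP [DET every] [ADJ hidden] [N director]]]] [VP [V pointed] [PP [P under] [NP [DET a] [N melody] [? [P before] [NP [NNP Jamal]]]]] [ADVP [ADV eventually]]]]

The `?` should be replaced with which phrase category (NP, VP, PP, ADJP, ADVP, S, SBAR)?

PP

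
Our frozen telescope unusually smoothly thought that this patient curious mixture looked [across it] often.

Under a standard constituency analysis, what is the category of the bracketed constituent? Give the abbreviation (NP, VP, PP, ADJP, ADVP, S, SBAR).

The span is built around the preposition "across" — a prepositional phrase (PP).

PP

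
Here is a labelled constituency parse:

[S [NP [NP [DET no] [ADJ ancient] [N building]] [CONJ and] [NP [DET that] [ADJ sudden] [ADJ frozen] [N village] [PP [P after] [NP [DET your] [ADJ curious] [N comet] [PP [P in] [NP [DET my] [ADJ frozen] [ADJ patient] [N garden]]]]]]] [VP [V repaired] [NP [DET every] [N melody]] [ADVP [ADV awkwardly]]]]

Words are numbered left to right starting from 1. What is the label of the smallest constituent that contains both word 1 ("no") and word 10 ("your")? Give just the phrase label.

NP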